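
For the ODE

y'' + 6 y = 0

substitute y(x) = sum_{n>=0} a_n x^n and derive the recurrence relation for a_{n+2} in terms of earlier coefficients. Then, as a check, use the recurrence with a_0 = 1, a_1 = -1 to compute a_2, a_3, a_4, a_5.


Substitute y = sum_n a_n x^n into y'' + (const) y = 0.
y''(x) = sum_{n>=0} (n+2)(n+1) a_{n+2} x^n.
The ODE becomes sum_n [(n+2)(n+1) a_{n+2} + 6 a_n] x^n = 0.
Setting each coefficient to zero gives the recurrence:
  (n+2)(n+1) a_{n+2} + 6 a_n = 0,
  a_{n+2} = -6 / ((n+1)(n+2)) a_n.

Check with a_0 = 1, a_1 = -1 (apply the recurrence for n = 0, 1, 2, 3): a_0 = 1, a_1 = -1, a_2 = -3, a_3 = 1, a_4 = 3/2, a_5 = -3/10.

a_{n+2} = -6/((n+1)(n+2)) * a_n; check: a_0 = 1, a_1 = -1, a_2 = -3, a_3 = 1, a_4 = 3/2, a_5 = -3/10


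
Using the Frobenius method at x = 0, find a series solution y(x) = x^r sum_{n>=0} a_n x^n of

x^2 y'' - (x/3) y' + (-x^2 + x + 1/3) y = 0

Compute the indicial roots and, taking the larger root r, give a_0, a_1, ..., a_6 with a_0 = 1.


Write in Frobenius form y'' + (p(x)/x) y' + (q(x)/x^2) y = 0:
  p(x) = -1/3,  q(x) = -x^2 + x + 1/3.
Indicial equation: r(r-1) + (-1/3) r + (1/3) = 0 -> roots r_1 = 1, r_2 = 1/3.
Take r = r_1 = 1. Let y(x) = x^r sum_{n>=0} a_n x^n with a_0 = 1.
Substitute y = x^r sum a_n x^n and match x^{r+n}. The recurrence is
  D(n) a_n + 1 a_{n-1} - 1 a_{n-2} = 0,  where D(n) = (r+n)(r+n-1) + (-1/3)(r+n) + (1/3).
  a_n = [-1 a_{n-1} + 1 a_{n-2}] / D(n).
Since the indicial polynomial factors as (r - r_1)(r - r_2), D(n) = (r_1 + n - r_1)(r_1 + n - r_2) = n(n + 2/3).
Evaluating step by step (a_0 = 1):
  n = 1: D(1) = 1(1 + 2/3) = 5/3; numerator = -1(1) = -1; a_1 = (-1)/(5/3) = -3/5
  n = 2: D(2) = 2(2 + 2/3) = 16/3; numerator = -1(-3/5) + 1(1) = 8/5; a_2 = (8/5)/(16/3) = 3/10
  n = 3: D(3) = 3(3 + 2/3) = 11; numerator = -1(3/10) + 1(-3/5) = -9/10; a_3 = (-9/10)/(11) = -9/110
  n = 4: D(4) = 4(4 + 2/3) = 56/3; numerator = -1(-9/110) + 1(3/10) = 21/55; a_4 = (21/55)/(56/3) = 9/440
  n = 5: D(5) = 5(5 + 2/3) = 85/3; numerator = -1(9/440) + 1(-9/110) = -9/88; a_5 = (-9/88)/(85/3) = -27/7480
  n = 6: D(6) = 6(6 + 2/3) = 40; numerator = -1(-27/7480) + 1(9/440) = 9/374; a_6 = (9/374)/(40) = 9/14960

r = 1; a_0 = 1; a_1 = -3/5; a_2 = 3/10; a_3 = -9/110; a_4 = 9/440; a_5 = -27/7480; a_6 = 9/14960


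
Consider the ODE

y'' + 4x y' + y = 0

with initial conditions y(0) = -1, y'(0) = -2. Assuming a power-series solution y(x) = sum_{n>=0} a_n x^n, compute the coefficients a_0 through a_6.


Ansatz: y(x) = sum_{n>=0} a_n x^n, so y'(x) = sum_{n>=1} n a_n x^(n-1) and y''(x) = sum_{n>=2} n(n-1) a_n x^(n-2).
Substitute into P(x) y'' + Q(x) y' + R(x) y = 0 with P(x) = 1, Q(x) = 4x, R(x) = 1, and match powers of x.
Initial conditions: a_0 = -1, a_1 = -2.
Setting the coefficient of each power of x to zero and solving order by order (substituting the coefficients already found):
  x^0: 2 a_2 + a_0 = 0  ->  2 a_2 = -a_0 = 1  ->  a_2 = 1/2
  x^1: 6 a_3 + 5 a_1 = 0  ->  6 a_3 = -5 a_1 = 10  ->  a_3 = 5/3
  x^2: 12 a_4 + 9 a_2 = 0  ->  12 a_4 = -9 a_2 = -9/2  ->  a_4 = -3/8
  x^3: 20 a_5 + 13 a_3 = 0  ->  20 a_5 = -13 a_3 = -65/3  ->  a_5 = -13/12
  x^4: 30 a_6 + 17 a_4 = 0  ->  30 a_6 = -17 a_4 = 51/8  ->  a_6 = 17/80
Truncated series: y(x) = -1 - 2 x + (1/2) x^2 + (5/3) x^3 - (3/8) x^4 - (13/12) x^5 + (17/80) x^6 + O(x^7).

a_0 = -1; a_1 = -2; a_2 = 1/2; a_3 = 5/3; a_4 = -3/8; a_5 = -13/12; a_6 = 17/80


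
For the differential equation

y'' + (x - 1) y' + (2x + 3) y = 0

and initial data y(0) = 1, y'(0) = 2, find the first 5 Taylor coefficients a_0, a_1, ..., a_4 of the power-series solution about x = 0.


Ansatz: y(x) = sum_{n>=0} a_n x^n, so y'(x) = sum_{n>=1} n a_n x^(n-1) and y''(x) = sum_{n>=2} n(n-1) a_n x^(n-2).
Substitute into P(x) y'' + Q(x) y' + R(x) y = 0 with P(x) = 1, Q(x) = x - 1, R(x) = 2x + 3, and match powers of x.
Initial conditions: a_0 = 1, a_1 = 2.
Setting the coefficient of each power of x to zero and solving order by order (substituting the coefficients already found):
  x^0: 2 a_2 - a_1 + 3 a_0 = 0  ->  2 a_2 = a_1 - 3 a_0 = -1  ->  a_2 = -1/2
  x^1: 6 a_3 - 2 a_2 + 4 a_1 + 2 a_0 = 0  ->  6 a_3 = 2 a_2 - 4 a_1 - 2 a_0 = -11  ->  a_3 = -11/6
  x^2: 12 a_4 - 3 a_3 + 5 a_2 + 2 a_1 = 0  ->  12 a_4 = 3 a_3 - 5 a_2 - 2 a_1 = -7  ->  a_4 = -7/12
Truncated series: y(x) = 1 + 2 x - (1/2) x^2 - (11/6) x^3 - (7/12) x^4 + O(x^5).

a_0 = 1; a_1 = 2; a_2 = -1/2; a_3 = -11/6; a_4 = -7/12


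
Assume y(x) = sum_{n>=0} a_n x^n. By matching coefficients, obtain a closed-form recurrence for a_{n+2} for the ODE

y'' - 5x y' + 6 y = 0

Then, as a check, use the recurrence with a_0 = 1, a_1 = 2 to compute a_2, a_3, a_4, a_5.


Substitute y = sum_n a_n x^n.
y''(x) has coefficient (n+2)(n+1) a_{n+2} at x^n;
-5 x y'(x) has coefficient -5 n a_n at x^n (shift);
6 y(x) has coefficient 6 a_n at x^n.
Matching x^n: (n+2)(n+1) a_{n+2} + (-5n + 6) a_n = 0.
Thus a_{n+2} = (5n - 6) / ((n+1)(n+2)) * a_n.

Check with a_0 = 1, a_1 = 2 (apply the recurrence for n = 0, 1, 2, 3): a_0 = 1, a_1 = 2, a_2 = -3, a_3 = -1/3, a_4 = -1, a_5 = -3/20.

a_(n+2) = (5n - 6) / ((n+1)(n+2)) * a_n; check: a_0 = 1, a_1 = 2, a_2 = -3, a_3 = -1/3, a_4 = -1, a_5 = -3/20


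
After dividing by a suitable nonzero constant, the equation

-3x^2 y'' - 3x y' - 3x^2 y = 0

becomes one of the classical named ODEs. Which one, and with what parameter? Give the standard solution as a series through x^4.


All three coefficients share the factor -3; dividing through by -3 gives  x^2 y'' + x y' + x^2 y = 0.
This matches the Bessel equation x^2 y'' + x y' + (x^2 - nu^2) y = 0 with nu^2 = 0, so nu = 0; the solution bounded at x = 0 is J_0(x).
Frobenius at x = 0: indicial roots ±nu; for r = nu the recurrence k(k + 2nu) c_k = -c_{k-2} gives the standard series J_nu(x) = sum_{k>=0} (-1)^k / (k! (k+nu)!) (x/2)^(2k+nu). Evaluate the first 3 terms:
  k = 0: (-1)^0 / (0! * 0! * 2^0) x^0 = 1/(1*1*1) x^0 = (1) x^0
  k = 1: (-1)^1 / (1! * 1! * 2^2) x^2 = -1/(1*1*4) x^2 = (-1/4) x^2
  k = 2: (-1)^2 / (2! * 2! * 2^4) x^4 = 1/(2*2*16) x^4 = (1/64) x^4
Hence J_0(x) = x^4/64 - x^2/4 + 1 + ....

J_0(x); series = x^4/64 - x^2/4 + 1


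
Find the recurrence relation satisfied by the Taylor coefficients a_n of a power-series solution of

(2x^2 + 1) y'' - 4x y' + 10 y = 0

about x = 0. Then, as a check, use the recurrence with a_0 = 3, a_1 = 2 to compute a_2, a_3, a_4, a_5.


Substitute y = sum_n a_n x^n.
(1 + 2 x^2) y'' contributes (n+2)(n+1) a_{n+2} + 2 n(n-1) a_n at x^n.
-4 x y'(x) contributes -4 n a_n at x^n.
10 y(x) contributes 10 a_n at x^n.
Matching x^n: (n+2)(n+1) a_{n+2} + (2 n(n-1) - 4 n + 10) a_n = 0.
Thus a_{n+2} = (-2 n(n-1) + 4 n - 10) / ((n+1)(n+2)) * a_n.

Check with a_0 = 3, a_1 = 2 (apply the recurrence for n = 0, 1, 2, 3): a_0 = 3, a_1 = 2, a_2 = -15, a_3 = -2, a_4 = 15/2, a_5 = 1.

a_(n+2) = (-2 n(n-1) + 4 n - 10) / ((n+1)(n+2)) * a_n; check: a_0 = 3, a_1 = 2, a_2 = -15, a_3 = -2, a_4 = 15/2, a_5 = 1


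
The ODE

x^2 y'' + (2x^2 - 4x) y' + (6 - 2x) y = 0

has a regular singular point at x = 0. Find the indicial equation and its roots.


Divide by x^2 to reach normal form y'' + P_1(x) y' + P_2(x) y = 0 with P_1(x) = 2 - 4/x and P_2(x) = -2/x + 6/x^2.
x = 0 is a singular point because the y'-coefficient 2 - 4/x has a pole at x = 0 and the y-coefficient -2/x + 6/x^2 has a pole at x = 0.
It is a regular singular point because x P_1(x) = p(x) = 2x - 4 and x^2 P_2(x) = q(x) = 6 - 2x are polynomials, hence analytic at x = 0.
p(0) = -4,  q(0) = 6.
Indicial equation: r(r-1) + p(0) r + q(0) = 0, i.e. r^2 + (p(0) - 1) r + q(0) = 0, i.e. r^2 - 5 r + 6 = 0.
Discriminant: (-5)^2 - 4(6) = 1, so r = (5 ± 1)/2.
Solving: r_1 = 3, r_2 = 2.

indicial: r^2 - 5 r + 6 = 0; roots r_1 = 3, r_2 = 2


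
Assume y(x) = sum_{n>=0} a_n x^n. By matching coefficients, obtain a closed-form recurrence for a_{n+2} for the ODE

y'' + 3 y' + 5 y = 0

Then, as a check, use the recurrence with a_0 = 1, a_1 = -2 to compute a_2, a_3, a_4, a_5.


Substitute y = sum_n a_n x^n.
y''(x) has coefficient (n+2)(n+1) a_{n+2} at x^n;
3 y'(x) has coefficient 3 (n+1) a_{n+1} at x^n;
5 y(x) has coefficient 5 a_n at x^n.
Matching x^n: (n+2)(n+1) a_{n+2} + 3 (n+1) a_{n+1} + 5 a_n = 0.
Thus a_{n+2} = [-3 (n+1) a_{n+1} - 5 a_n] / ((n+1)(n+2)).

Check with a_0 = 1, a_1 = -2 (apply the recurrence for n = 0, 1, 2, 3): a_0 = 1, a_1 = -2, a_2 = 1/2, a_3 = 7/6, a_4 = -13/12, a_5 = 43/120.

a_(n+2) = [-3 (n+1) a_(n+1) - 5 a_n] / ((n+1)(n+2)); check: a_0 = 1, a_1 = -2, a_2 = 1/2, a_3 = 7/6, a_4 = -13/12, a_5 = 43/120


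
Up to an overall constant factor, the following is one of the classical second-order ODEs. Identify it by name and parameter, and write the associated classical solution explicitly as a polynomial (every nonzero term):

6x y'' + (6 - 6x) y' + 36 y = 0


All three coefficients share the factor 6; dividing through by 6 gives  x y'' + (1 - x) y' + 6 y = 0.
This matches the Laguerre equation x y'' + (1 - x) y' + n y = 0 with n = 6; the polynomial solution is L_6(x).
With y = sum_k a_k x^k, matching x^k gives (k+1)k a_{k+1} + (k+1) a_{k+1} - k a_k + n a_k = 0, i.e. (k+1)^2 a_{k+1} = (k - n) a_k = (k - 6) a_k. The right side vanishes at k = 6, so the series terminates at degree 6.
Standard normalization L_n(0) = 1 gives a_0 = 1. Work upward with a_{k+1} = (k - 6) a_k / (k+1)^2:
  a_1 = (0 - 6)(1) / 1^2 = -6/1 = -6
  a_2 = (1 - 6)(-6) / 2^2 = 30/4 = 15/2
  a_3 = (2 - 6)(15/2) / 3^2 = -30/9 = -10/3
  a_4 = (3 - 6)(-10/3) / 4^2 = 10/16 = 5/8
  a_5 = (4 - 6)(5/8) / 5^2 = (-5/4)/25 = -1/20
  a_6 = (5 - 6)(-1/20) / 6^2 = (1/20)/36 = 1/720
Hence L_6(x) = x^6/720 - x^5/20 + 5 x^4/8 - 10 x^3/3 + 15 x^2/2 - 6 x + 1.

L_6(x); series = x^6/720 - x^5/20 + 5 x^4/8 - 10 x^3/3 + 15 x^2/2 - 6 x + 1


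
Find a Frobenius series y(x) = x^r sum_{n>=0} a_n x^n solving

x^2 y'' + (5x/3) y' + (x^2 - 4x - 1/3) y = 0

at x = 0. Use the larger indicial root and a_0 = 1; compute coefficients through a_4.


Write in Frobenius form y'' + (p(x)/x) y' + (q(x)/x^2) y = 0:
  p(x) = 5/3,  q(x) = x^2 - 4x - 1/3.
Indicial equation: r(r-1) + (5/3) r + (-1/3) = 0 -> roots r_1 = 1/3, r_2 = -1.
Take r = r_1 = 1/3. Let y(x) = x^r sum_{n>=0} a_n x^n with a_0 = 1.
Substitute y = x^r sum a_n x^n and match x^{r+n}. The recurrence is
  D(n) a_n - 4 a_{n-1} + 1 a_{n-2} = 0,  where D(n) = (r+n)(r+n-1) + (5/3)(r+n) + (-1/3).
  a_n = [4 a_{n-1} - 1 a_{n-2}] / D(n).
Since the indicial polynomial factors as (r - r_1)(r - r_2), D(n) = (r_1 + n - r_1)(r_1 + n - r_2) = n(n + 4/3).
Evaluating step by step (a_0 = 1):
  n = 1: D(1) = 1(1 + 4/3) = 7/3; numerator = 4(1) = 4; a_1 = (4)/(7/3) = 12/7
  n = 2: D(2) = 2(2 + 4/3) = 20/3; numerator = 4(12/7) - 1(1) = 41/7; a_2 = (41/7)/(20/3) = 123/140
  n = 3: D(3) = 3(3 + 4/3) = 13; numerator = 4(123/140) - 1(12/7) = 9/5; a_3 = (9/5)/(13) = 9/65
  n = 4: D(4) = 4(4 + 4/3) = 64/3; numerator = 4(9/65) - 1(123/140) = -591/1820; a_4 = (-591/1820)/(64/3) = -1773/116480

r = 1/3; a_0 = 1; a_1 = 12/7; a_2 = 123/140; a_3 = 9/65; a_4 = -1773/116480


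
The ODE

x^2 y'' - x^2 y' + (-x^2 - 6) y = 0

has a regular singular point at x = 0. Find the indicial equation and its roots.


Divide by x^2 to reach normal form y'' + P_1(x) y' + P_2(x) y = 0 with P_1(x) = -1 and P_2(x) = -1 - 6/x^2.
x = 0 is a singular point because the y-coefficient -1 - 6/x^2 has a pole at x = 0.
It is a regular singular point because x P_1(x) = p(x) = -x and x^2 P_2(x) = q(x) = -x^2 - 6 are polynomials, hence analytic at x = 0.
p(0) = 0,  q(0) = -6.
Indicial equation: r(r-1) + p(0) r + q(0) = 0, i.e. r^2 + (p(0) - 1) r + q(0) = 0, i.e. r^2 - 1 r - 6 = 0.
Discriminant: (-1)^2 - 4(-6) = 25, so r = (1 ± 5)/2.
Solving: r_1 = 3, r_2 = -2.

indicial: r^2 - 1 r - 6 = 0; roots r_1 = 3, r_2 = -2


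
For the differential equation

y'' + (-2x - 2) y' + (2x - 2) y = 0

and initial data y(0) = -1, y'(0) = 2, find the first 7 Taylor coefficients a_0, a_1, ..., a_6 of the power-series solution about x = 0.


Ansatz: y(x) = sum_{n>=0} a_n x^n, so y'(x) = sum_{n>=1} n a_n x^(n-1) and y''(x) = sum_{n>=2} n(n-1) a_n x^(n-2).
Substitute into P(x) y'' + Q(x) y' + R(x) y = 0 with P(x) = 1, Q(x) = -2x - 2, R(x) = 2x - 2, and match powers of x.
Initial conditions: a_0 = -1, a_1 = 2.
Setting the coefficient of each power of x to zero and solving order by order (substituting the coefficients already found):
  x^0: 2 a_2 - 2 a_1 - 2 a_0 = 0  ->  2 a_2 = 2 a_1 + 2 a_0 = 2  ->  a_2 = 1
  x^1: 6 a_3 - 4 a_2 - 4 a_1 + 2 a_0 = 0  ->  6 a_3 = 4 a_2 + 4 a_1 - 2 a_0 = 14  ->  a_3 = 7/3
  x^2: 12 a_4 - 6 a_3 - 6 a_2 + 2 a_1 = 0  ->  12 a_4 = 6 a_3 + 6 a_2 - 2 a_1 = 16  ->  a_4 = 4/3
  x^3: 20 a_5 - 8 a_4 - 8 a_3 + 2 a_2 = 0  ->  20 a_5 = 8 a_4 + 8 a_3 - 2 a_2 = 82/3  ->  a_5 = 41/30
  x^4: 30 a_6 - 10 a_5 - 10 a_4 + 2 a_3 = 0  ->  30 a_6 = 10 a_5 + 10 a_4 - 2 a_3 = 67/3  ->  a_6 = 67/90
Truncated series: y(x) = -1 + 2 x + x^2 + (7/3) x^3 + (4/3) x^4 + (41/30) x^5 + (67/90) x^6 + O(x^7).

a_0 = -1; a_1 = 2; a_2 = 1; a_3 = 7/3; a_4 = 4/3; a_5 = 41/30; a_6 = 67/90


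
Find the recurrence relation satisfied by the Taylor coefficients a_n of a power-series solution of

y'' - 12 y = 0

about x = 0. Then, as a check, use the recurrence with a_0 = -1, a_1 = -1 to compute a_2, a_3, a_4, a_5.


Substitute y = sum_n a_n x^n into y'' + (const) y = 0.
y''(x) = sum_{n>=0} (n+2)(n+1) a_{n+2} x^n.
The ODE becomes sum_n [(n+2)(n+1) a_{n+2} - 12 a_n] x^n = 0.
Setting each coefficient to zero gives the recurrence:
  (n+2)(n+1) a_{n+2} - 12 a_n = 0,
  a_{n+2} = 12 / ((n+1)(n+2)) a_n.

Check with a_0 = -1, a_1 = -1 (apply the recurrence for n = 0, 1, 2, 3): a_0 = -1, a_1 = -1, a_2 = -6, a_3 = -2, a_4 = -6, a_5 = -6/5.

a_{n+2} = 12/((n+1)(n+2)) * a_n; check: a_0 = -1, a_1 = -1, a_2 = -6, a_3 = -2, a_4 = -6, a_5 = -6/5


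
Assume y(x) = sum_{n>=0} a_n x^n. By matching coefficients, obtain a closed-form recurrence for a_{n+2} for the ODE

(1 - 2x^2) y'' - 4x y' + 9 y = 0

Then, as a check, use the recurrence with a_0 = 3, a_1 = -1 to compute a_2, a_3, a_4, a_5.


Substitute y = sum_n a_n x^n.
(1 - 2 x^2) y'' contributes (n+2)(n+1) a_{n+2} - 2 n(n-1) a_n at x^n.
-4 x y'(x) contributes -4 n a_n at x^n.
9 y(x) contributes 9 a_n at x^n.
Matching x^n: (n+2)(n+1) a_{n+2} + (-2 n(n-1) - 4 n + 9) a_n = 0.
Thus a_{n+2} = (2 n(n-1) + 4 n - 9) / ((n+1)(n+2)) * a_n.

Check with a_0 = 3, a_1 = -1 (apply the recurrence for n = 0, 1, 2, 3): a_0 = 3, a_1 = -1, a_2 = -27/2, a_3 = 5/6, a_4 = -27/8, a_5 = 5/8.

a_(n+2) = (2 n(n-1) + 4 n - 9) / ((n+1)(n+2)) * a_n; check: a_0 = 3, a_1 = -1, a_2 = -27/2, a_3 = 5/6, a_4 = -27/8, a_5 = 5/8


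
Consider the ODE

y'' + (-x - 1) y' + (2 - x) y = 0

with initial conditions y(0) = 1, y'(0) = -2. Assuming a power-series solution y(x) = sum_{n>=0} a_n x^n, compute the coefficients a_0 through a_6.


Ansatz: y(x) = sum_{n>=0} a_n x^n, so y'(x) = sum_{n>=1} n a_n x^(n-1) and y''(x) = sum_{n>=2} n(n-1) a_n x^(n-2).
Substitute into P(x) y'' + Q(x) y' + R(x) y = 0 with P(x) = 1, Q(x) = -x - 1, R(x) = 2 - x, and match powers of x.
Initial conditions: a_0 = 1, a_1 = -2.
Setting the coefficient of each power of x to zero and solving order by order (substituting the coefficients already found):
  x^0: 2 a_2 - a_1 + 2 a_0 = 0  ->  2 a_2 = a_1 - 2 a_0 = -4  ->  a_2 = -2
  x^1: 6 a_3 - 2 a_2 + a_1 - a_0 = 0  ->  6 a_3 = 2 a_2 - a_1 + a_0 = -1  ->  a_3 = -1/6
  x^2: 12 a_4 - 3 a_3 - a_1 = 0  ->  12 a_4 = 3 a_3 + a_1 = -5/2  ->  a_4 = -5/24
  x^3: 20 a_5 - 4 a_4 - a_3 - a_2 = 0  ->  20 a_5 = 4 a_4 + a_3 + a_2 = -3  ->  a_5 = -3/20
  x^4: 30 a_6 - 5 a_5 - 2 a_4 - a_3 = 0  ->  30 a_6 = 5 a_5 + 2 a_4 + a_3 = -4/3  ->  a_6 = -2/45
Truncated series: y(x) = 1 - 2 x - 2 x^2 - (1/6) x^3 - (5/24) x^4 - (3/20) x^5 - (2/45) x^6 + O(x^7).

a_0 = 1; a_1 = -2; a_2 = -2; a_3 = -1/6; a_4 = -5/24; a_5 = -3/20; a_6 = -2/45


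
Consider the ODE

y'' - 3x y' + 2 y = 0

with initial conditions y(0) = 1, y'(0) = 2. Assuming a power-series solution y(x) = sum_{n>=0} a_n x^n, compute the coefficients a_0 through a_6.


Ansatz: y(x) = sum_{n>=0} a_n x^n, so y'(x) = sum_{n>=1} n a_n x^(n-1) and y''(x) = sum_{n>=2} n(n-1) a_n x^(n-2).
Substitute into P(x) y'' + Q(x) y' + R(x) y = 0 with P(x) = 1, Q(x) = -3x, R(x) = 2, and match powers of x.
Initial conditions: a_0 = 1, a_1 = 2.
Setting the coefficient of each power of x to zero and solving order by order (substituting the coefficients already found):
  x^0: 2 a_2 + 2 a_0 = 0  ->  2 a_2 = -2 a_0 = -2  ->  a_2 = -1
  x^1: 6 a_3 - a_1 = 0  ->  6 a_3 = a_1 = 2  ->  a_3 = 1/3
  x^2: 12 a_4 - 4 a_2 = 0  ->  12 a_4 = 4 a_2 = -4  ->  a_4 = -1/3
  x^3: 20 a_5 - 7 a_3 = 0  ->  20 a_5 = 7 a_3 = 7/3  ->  a_5 = 7/60
  x^4: 30 a_6 - 10 a_4 = 0  ->  30 a_6 = 10 a_4 = -10/3  ->  a_6 = -1/9
Truncated series: y(x) = 1 + 2 x - x^2 + (1/3) x^3 - (1/3) x^4 + (7/60) x^5 - (1/9) x^6 + O(x^7).

a_0 = 1; a_1 = 2; a_2 = -1; a_3 = 1/3; a_4 = -1/3; a_5 = 7/60; a_6 = -1/9


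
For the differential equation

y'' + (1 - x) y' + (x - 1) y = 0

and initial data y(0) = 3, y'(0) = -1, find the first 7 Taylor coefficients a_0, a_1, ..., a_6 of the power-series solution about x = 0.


Ansatz: y(x) = sum_{n>=0} a_n x^n, so y'(x) = sum_{n>=1} n a_n x^(n-1) and y''(x) = sum_{n>=2} n(n-1) a_n x^(n-2).
Substitute into P(x) y'' + Q(x) y' + R(x) y = 0 with P(x) = 1, Q(x) = 1 - x, R(x) = x - 1, and match powers of x.
Initial conditions: a_0 = 3, a_1 = -1.
Setting the coefficient of each power of x to zero and solving order by order (substituting the coefficients already found):
  x^0: 2 a_2 + a_1 - a_0 = 0  ->  2 a_2 = -a_1 + a_0 = 4  ->  a_2 = 2
  x^1: 6 a_3 + 2 a_2 - 2 a_1 + a_0 = 0  ->  6 a_3 = -2 a_2 + 2 a_1 - a_0 = -9  ->  a_3 = -3/2
  x^2: 12 a_4 + 3 a_3 - 3 a_2 + a_1 = 0  ->  12 a_4 = -3 a_3 + 3 a_2 - a_1 = 23/2  ->  a_4 = 23/24
  x^3: 20 a_5 + 4 a_4 - 4 a_3 + a_2 = 0  ->  20 a_5 = -4 a_4 + 4 a_3 - a_2 = -71/6  ->  a_5 = -71/120
  x^4: 30 a_6 + 5 a_5 - 5 a_4 + a_3 = 0  ->  30 a_6 = -5 a_5 + 5 a_4 - a_3 = 37/4  ->  a_6 = 37/120
Truncated series: y(x) = 3 - x + 2 x^2 - (3/2) x^3 + (23/24) x^4 - (71/120) x^5 + (37/120) x^6 + O(x^7).

a_0 = 3; a_1 = -1; a_2 = 2; a_3 = -3/2; a_4 = 23/24; a_5 = -71/120; a_6 = 37/120


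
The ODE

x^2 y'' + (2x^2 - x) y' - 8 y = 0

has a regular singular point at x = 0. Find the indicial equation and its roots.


Divide by x^2 to reach normal form y'' + P_1(x) y' + P_2(x) y = 0 with P_1(x) = 2 - 1/x and P_2(x) = -8/x^2.
x = 0 is a singular point because the y'-coefficient 2 - 1/x has a pole at x = 0 and the y-coefficient -8/x^2 has a pole at x = 0.
It is a regular singular point because x P_1(x) = p(x) = 2x - 1 and x^2 P_2(x) = q(x) = -8 are polynomials, hence analytic at x = 0.
p(0) = -1,  q(0) = -8.
Indicial equation: r(r-1) + p(0) r + q(0) = 0, i.e. r^2 + (p(0) - 1) r + q(0) = 0, i.e. r^2 - 2 r - 8 = 0.
Discriminant: (-2)^2 - 4(-8) = 36, so r = (2 ± 6)/2.
Solving: r_1 = 4, r_2 = -2.

indicial: r^2 - 2 r - 8 = 0; roots r_1 = 4, r_2 = -2


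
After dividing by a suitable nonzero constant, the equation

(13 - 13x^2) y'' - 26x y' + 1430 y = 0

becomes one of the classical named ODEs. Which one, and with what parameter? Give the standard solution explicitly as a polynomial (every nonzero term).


All three coefficients share the factor 13; dividing through by 13 gives  (1 - x^2) y'' - 2x y' + 110 y = 0.
This matches the Legendre equation (1 - x^2) y'' - 2x y' + n(n+1) y = 0 (note the -2x y' term) with n(n+1) = 110, so n = 10; the polynomial solution is P_10(x).
With y = sum_k a_k x^k, matching x^k gives (k+2)(k+1) a_{k+2} = [k(k+1) - n(n+1)] a_k = (k - 10)(k + 11) a_k. The right side vanishes at k = 10, so the series with the parity of 10 terminates at degree 10.
Standard normalization (P_n(1) = 1): leading coefficient (2n)!/(2^n (n!)^2) = 2432902008176640000/(1024*13168189440000) = 46189/256, so a_10 = 46189/256. Work downward with a_k = (k+1)(k+2) a_{k+2} / ((k - 10)(k + 11)):
  a_8 = (9)(10)(46189/256) / ((8 - 10)(8 + 11)) = (2078505/128)/(-38) = -109395/256
  a_6 = (7)(8)(-109395/256) / ((6 - 10)(6 + 11)) = (-765765/32)/(-68) = 45045/128
  a_4 = (5)(6)(45045/128) / ((4 - 10)(4 + 11)) = (675675/64)/(-90) = -15015/128
  a_2 = (3)(4)(-15015/128) / ((2 - 10)(2 + 11)) = (-45045/32)/(-104) = 3465/256
  a_0 = (1)(2)(3465/256) / ((0 - 10)(0 + 11)) = (3465/128)/(-110) = -63/256
Hence P_10(x) = 46189 x^10/256 - 109395 x^8/256 + 45045 x^6/128 - 15015 x^4/128 + 3465 x^2/256 - 63/256.

P_10(x); series = 46189 x^10/256 - 109395 x^8/256 + 45045 x^6/128 - 15015 x^4/128 + 3465 x^2/256 - 63/256


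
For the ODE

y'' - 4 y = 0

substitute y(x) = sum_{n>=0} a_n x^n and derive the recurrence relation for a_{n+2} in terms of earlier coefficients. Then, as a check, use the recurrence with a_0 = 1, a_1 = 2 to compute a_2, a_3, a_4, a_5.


Substitute y = sum_n a_n x^n into y'' + (const) y = 0.
y''(x) = sum_{n>=0} (n+2)(n+1) a_{n+2} x^n.
The ODE becomes sum_n [(n+2)(n+1) a_{n+2} - 4 a_n] x^n = 0.
Setting each coefficient to zero gives the recurrence:
  (n+2)(n+1) a_{n+2} - 4 a_n = 0,
  a_{n+2} = 4 / ((n+1)(n+2)) a_n.

Check with a_0 = 1, a_1 = 2 (apply the recurrence for n = 0, 1, 2, 3): a_0 = 1, a_1 = 2, a_2 = 2, a_3 = 4/3, a_4 = 2/3, a_5 = 4/15.

a_{n+2} = 4/((n+1)(n+2)) * a_n; check: a_0 = 1, a_1 = 2, a_2 = 2, a_3 = 4/3, a_4 = 2/3, a_5 = 4/15


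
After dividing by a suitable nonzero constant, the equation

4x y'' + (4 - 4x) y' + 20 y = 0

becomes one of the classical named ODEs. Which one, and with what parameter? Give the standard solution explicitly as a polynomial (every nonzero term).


All three coefficients share the factor 4; dividing through by 4 gives  x y'' + (1 - x) y' + 5 y = 0.
This matches the Laguerre equation x y'' + (1 - x) y' + n y = 0 with n = 5; the polynomial solution is L_5(x).
With y = sum_k a_k x^k, matching x^k gives (k+1)k a_{k+1} + (k+1) a_{k+1} - k a_k + n a_k = 0, i.e. (k+1)^2 a_{k+1} = (k - n) a_k = (k - 5) a_k. The right side vanishes at k = 5, so the series terminates at degree 5.
Standard normalization L_n(0) = 1 gives a_0 = 1. Work upward with a_{k+1} = (k - 5) a_k / (k+1)^2:
  a_1 = (0 - 5)(1) / 1^2 = -5/1 = -5
  a_2 = (1 - 5)(-5) / 2^2 = 20/4 = 5
  a_3 = (2 - 5)(5) / 3^2 = -15/9 = -5/3
  a_4 = (3 - 5)(-5/3) / 4^2 = (10/3)/16 = 5/24
  a_5 = (4 - 5)(5/24) / 5^2 = (-5/24)/25 = -1/120
Hence L_5(x) = -x^5/120 + 5 x^4/24 - 5 x^3/3 + 5 x^2 - 5 x + 1.

L_5(x); series = -x^5/120 + 5 x^4/24 - 5 x^3/3 + 5 x^2 - 5 x + 1


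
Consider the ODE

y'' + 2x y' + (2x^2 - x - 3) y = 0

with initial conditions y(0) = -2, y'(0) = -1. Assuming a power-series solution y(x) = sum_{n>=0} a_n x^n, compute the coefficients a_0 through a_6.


Ansatz: y(x) = sum_{n>=0} a_n x^n, so y'(x) = sum_{n>=1} n a_n x^(n-1) and y''(x) = sum_{n>=2} n(n-1) a_n x^(n-2).
Substitute into P(x) y'' + Q(x) y' + R(x) y = 0 with P(x) = 1, Q(x) = 2x, R(x) = 2x^2 - x - 3, and match powers of x.
Initial conditions: a_0 = -2, a_1 = -1.
Setting the coefficient of each power of x to zero and solving order by order (substituting the coefficients already found):
  x^0: 2 a_2 - 3 a_0 = 0  ->  2 a_2 = 3 a_0 = -6  ->  a_2 = -3
  x^1: 6 a_3 - a_1 - a_0 = 0  ->  6 a_3 = a_1 + a_0 = -3  ->  a_3 = -1/2
  x^2: 12 a_4 + a_2 - a_1 + 2 a_0 = 0  ->  12 a_4 = -a_2 + a_1 - 2 a_0 = 6  ->  a_4 = 1/2
  x^3: 20 a_5 + 3 a_3 - a_2 + 2 a_1 = 0  ->  20 a_5 = -3 a_3 + a_2 - 2 a_1 = 1/2  ->  a_5 = 1/40
  x^4: 30 a_6 + 5 a_4 - a_3 + 2 a_2 = 0  ->  30 a_6 = -5 a_4 + a_3 - 2 a_2 = 3  ->  a_6 = 1/10
Truncated series: y(x) = -2 - x - 3 x^2 - (1/2) x^3 + (1/2) x^4 + (1/40) x^5 + (1/10) x^6 + O(x^7).

a_0 = -2; a_1 = -1; a_2 = -3; a_3 = -1/2; a_4 = 1/2; a_5 = 1/40; a_6 = 1/10


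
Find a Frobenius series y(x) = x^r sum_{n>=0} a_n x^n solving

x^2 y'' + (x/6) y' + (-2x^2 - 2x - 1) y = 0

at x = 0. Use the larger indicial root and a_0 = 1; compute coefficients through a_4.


Write in Frobenius form y'' + (p(x)/x) y' + (q(x)/x^2) y = 0:
  p(x) = 1/6,  q(x) = -2x^2 - 2x - 1.
Indicial equation: r(r-1) + (1/6) r + (-1) = 0 -> roots r_1 = 3/2, r_2 = -2/3.
Take r = r_1 = 3/2. Let y(x) = x^r sum_{n>=0} a_n x^n with a_0 = 1.
Substitute y = x^r sum a_n x^n and match x^{r+n}. The recurrence is
  D(n) a_n - 2 a_{n-1} - 2 a_{n-2} = 0,  where D(n) = (r+n)(r+n-1) + (1/6)(r+n) + (-1).
  a_n = [2 a_{n-1} + 2 a_{n-2}] / D(n).
Since the indicial polynomial factors as (r - r_1)(r - r_2), D(n) = (r_1 + n - r_1)(r_1 + n - r_2) = n(n + 13/6).
Evaluating step by step (a_0 = 1):
  n = 1: D(1) = 1(1 + 13/6) = 19/6; numerator = 2(1) = 2; a_1 = (2)/(19/6) = 12/19
  n = 2: D(2) = 2(2 + 13/6) = 25/3; numerator = 2(12/19) + 2(1) = 62/19; a_2 = (62/19)/(25/3) = 186/475
  n = 3: D(3) = 3(3 + 13/6) = 31/2; numerator = 2(186/475) + 2(12/19) = 972/475; a_3 = (972/475)/(31/2) = 1944/14725
  n = 4: D(4) = 4(4 + 13/6) = 74/3; numerator = 2(1944/14725) + 2(186/475) = 3084/2945; a_4 = (3084/2945)/(74/3) = 4626/108965

r = 3/2; a_0 = 1; a_1 = 12/19; a_2 = 186/475; a_3 = 1944/14725; a_4 = 4626/108965


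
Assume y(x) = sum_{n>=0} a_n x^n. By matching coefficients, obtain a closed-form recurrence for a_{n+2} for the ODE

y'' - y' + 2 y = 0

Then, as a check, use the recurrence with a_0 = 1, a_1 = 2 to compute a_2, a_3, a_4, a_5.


Substitute y = sum_n a_n x^n.
y''(x) has coefficient (n+2)(n+1) a_{n+2} at x^n;
-y'(x) has coefficient -(n+1) a_{n+1} at x^n;
2 y(x) has coefficient 2 a_n at x^n.
Matching x^n: (n+2)(n+1) a_{n+2} - (n+1) a_{n+1} + 2 a_n = 0.
Thus a_{n+2} = [(n+1) a_{n+1} - 2 a_n] / ((n+1)(n+2)).

Check with a_0 = 1, a_1 = 2 (apply the recurrence for n = 0, 1, 2, 3): a_0 = 1, a_1 = 2, a_2 = 0, a_3 = -2/3, a_4 = -1/6, a_5 = 1/30.

a_(n+2) = [(n+1) a_(n+1) - 2 a_n] / ((n+1)(n+2)); check: a_0 = 1, a_1 = 2, a_2 = 0, a_3 = -2/3, a_4 = -1/6, a_5 = 1/30


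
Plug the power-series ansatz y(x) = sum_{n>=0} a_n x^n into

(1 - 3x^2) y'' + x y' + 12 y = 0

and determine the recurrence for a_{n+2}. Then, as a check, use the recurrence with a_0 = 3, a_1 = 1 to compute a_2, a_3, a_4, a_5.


Substitute y = sum_n a_n x^n.
(1 - 3 x^2) y'' contributes (n+2)(n+1) a_{n+2} - 3 n(n-1) a_n at x^n.
x y'(x) contributes n a_n at x^n.
12 y(x) contributes 12 a_n at x^n.
Matching x^n: (n+2)(n+1) a_{n+2} + (-3 n(n-1) + n + 12) a_n = 0.
Thus a_{n+2} = (3 n(n-1) - n - 12) / ((n+1)(n+2)) * a_n.

Check with a_0 = 3, a_1 = 1 (apply the recurrence for n = 0, 1, 2, 3): a_0 = 3, a_1 = 1, a_2 = -18, a_3 = -13/6, a_4 = 12, a_5 = -13/40.

a_(n+2) = (3 n(n-1) - n - 12) / ((n+1)(n+2)) * a_n; check: a_0 = 3, a_1 = 1, a_2 = -18, a_3 = -13/6, a_4 = 12, a_5 = -13/40


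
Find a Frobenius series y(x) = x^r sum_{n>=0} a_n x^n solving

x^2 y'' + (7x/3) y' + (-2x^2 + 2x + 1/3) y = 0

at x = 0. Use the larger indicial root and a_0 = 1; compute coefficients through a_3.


Write in Frobenius form y'' + (p(x)/x) y' + (q(x)/x^2) y = 0:
  p(x) = 7/3,  q(x) = -2x^2 + 2x + 1/3.
Indicial equation: r(r-1) + (7/3) r + (1/3) = 0 -> roots r_1 = -1/3, r_2 = -1.
Take r = r_1 = -1/3. Let y(x) = x^r sum_{n>=0} a_n x^n with a_0 = 1.
Substitute y = x^r sum a_n x^n and match x^{r+n}. The recurrence is
  D(n) a_n + 2 a_{n-1} - 2 a_{n-2} = 0,  where D(n) = (r+n)(r+n-1) + (7/3)(r+n) + (1/3).
  a_n = [-2 a_{n-1} + 2 a_{n-2}] / D(n).
Since the indicial polynomial factors as (r - r_1)(r - r_2), D(n) = (r_1 + n - r_1)(r_1 + n - r_2) = n(n + 2/3).
Evaluating step by step (a_0 = 1):
  n = 1: D(1) = 1(1 + 2/3) = 5/3; numerator = -2(1) = -2; a_1 = (-2)/(5/3) = -6/5
  n = 2: D(2) = 2(2 + 2/3) = 16/3; numerator = -2(-6/5) + 2(1) = 22/5; a_2 = (22/5)/(16/3) = 33/40
  n = 3: D(3) = 3(3 + 2/3) = 11; numerator = -2(33/40) + 2(-6/5) = -81/20; a_3 = (-81/20)/(11) = -81/220

r = -1/3; a_0 = 1; a_1 = -6/5; a_2 = 33/40; a_3 = -81/220


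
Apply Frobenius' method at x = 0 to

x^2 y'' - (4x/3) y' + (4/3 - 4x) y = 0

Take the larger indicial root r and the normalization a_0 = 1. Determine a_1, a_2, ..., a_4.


Write in Frobenius form y'' + (p(x)/x) y' + (q(x)/x^2) y = 0:
  p(x) = -4/3,  q(x) = 4/3 - 4x.
Indicial equation: r(r-1) + (-4/3) r + (4/3) = 0 -> roots r_1 = 4/3, r_2 = 1.
Take r = r_1 = 4/3. Let y(x) = x^r sum_{n>=0} a_n x^n with a_0 = 1.
Substitute y = x^r sum a_n x^n and match x^{r+n}. The recurrence is
  D(n) a_n - 4 a_{n-1} = 0,  where D(n) = (r+n)(r+n-1) + (-4/3)(r+n) + (4/3).
  a_n = 4 / D(n) * a_{n-1}.
Since the indicial polynomial factors as (r - r_1)(r - r_2), D(n) = (r_1 + n - r_1)(r_1 + n - r_2) = n(n + 1/3).
Evaluating step by step (a_0 = 1):
  n = 1: D(1) = 1(1 + 1/3) = 4/3; numerator = 4(1) = 4; a_1 = (4)/(4/3) = 3
  n = 2: D(2) = 2(2 + 1/3) = 14/3; numerator = 4(3) = 12; a_2 = (12)/(14/3) = 18/7
  n = 3: D(3) = 3(3 + 1/3) = 10; numerator = 4(18/7) = 72/7; a_3 = (72/7)/(10) = 36/35
  n = 4: D(4) = 4(4 + 1/3) = 52/3; numerator = 4(36/35) = 144/35; a_4 = (144/35)/(52/3) = 108/455

r = 4/3; a_0 = 1; a_1 = 3; a_2 = 18/7; a_3 = 36/35; a_4 = 108/455


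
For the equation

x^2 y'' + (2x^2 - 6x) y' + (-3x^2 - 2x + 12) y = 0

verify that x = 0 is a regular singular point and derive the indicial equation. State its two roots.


Divide by x^2 to reach normal form y'' + P_1(x) y' + P_2(x) y = 0 with P_1(x) = 2 - 6/x and P_2(x) = -3 - 2/x + 12/x^2.
x = 0 is a singular point because the y'-coefficient 2 - 6/x has a pole at x = 0 and the y-coefficient -3 - 2/x + 12/x^2 has a pole at x = 0.
It is a regular singular point because x P_1(x) = p(x) = 2x - 6 and x^2 P_2(x) = q(x) = -3x^2 - 2x + 12 are polynomials, hence analytic at x = 0.
p(0) = -6,  q(0) = 12.
Indicial equation: r(r-1) + p(0) r + q(0) = 0, i.e. r^2 + (p(0) - 1) r + q(0) = 0, i.e. r^2 - 7 r + 12 = 0.
Discriminant: (-7)^2 - 4(12) = 1, so r = (7 ± 1)/2.
Solving: r_1 = 4, r_2 = 3.

indicial: r^2 - 7 r + 12 = 0; roots r_1 = 4, r_2 = 3


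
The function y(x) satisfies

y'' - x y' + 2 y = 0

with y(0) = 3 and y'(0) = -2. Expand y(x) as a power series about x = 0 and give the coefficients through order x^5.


Ansatz: y(x) = sum_{n>=0} a_n x^n, so y'(x) = sum_{n>=1} n a_n x^(n-1) and y''(x) = sum_{n>=2} n(n-1) a_n x^(n-2).
Substitute into P(x) y'' + Q(x) y' + R(x) y = 0 with P(x) = 1, Q(x) = -x, R(x) = 2, and match powers of x.
Initial conditions: a_0 = 3, a_1 = -2.
Setting the coefficient of each power of x to zero and solving order by order (substituting the coefficients already found):
  x^0: 2 a_2 + 2 a_0 = 0  ->  2 a_2 = -2 a_0 = -6  ->  a_2 = -3
  x^1: 6 a_3 + a_1 = 0  ->  6 a_3 = -a_1 = 2  ->  a_3 = 1/3
  x^2: 12 a_4 = 0  ->  a_4 = 0
  x^3: 20 a_5 - a_3 = 0  ->  20 a_5 = a_3 = 1/3  ->  a_5 = 1/60
Truncated series: y(x) = 3 - 2 x - 3 x^2 + (1/3) x^3 + (1/60) x^5 + O(x^6).

a_0 = 3; a_1 = -2; a_2 = -3; a_3 = 1/3; a_4 = 0; a_5 = 1/60


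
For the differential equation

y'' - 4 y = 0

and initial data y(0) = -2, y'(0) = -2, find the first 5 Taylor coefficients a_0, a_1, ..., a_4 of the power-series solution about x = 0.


Ansatz: y(x) = sum_{n>=0} a_n x^n, so y'(x) = sum_{n>=1} n a_n x^(n-1) and y''(x) = sum_{n>=2} n(n-1) a_n x^(n-2).
Substitute into P(x) y'' + Q(x) y' + R(x) y = 0 with P(x) = 1, Q(x) = 0, R(x) = -4, and match powers of x.
Initial conditions: a_0 = -2, a_1 = -2.
Setting the coefficient of each power of x to zero and solving order by order (substituting the coefficients already found):
  x^0: 2 a_2 - 4 a_0 = 0  ->  2 a_2 = 4 a_0 = -8  ->  a_2 = -4
  x^1: 6 a_3 - 4 a_1 = 0  ->  6 a_3 = 4 a_1 = -8  ->  a_3 = -4/3
  x^2: 12 a_4 - 4 a_2 = 0  ->  12 a_4 = 4 a_2 = -16  ->  a_4 = -4/3
Truncated series: y(x) = -2 - 2 x - 4 x^2 - (4/3) x^3 - (4/3) x^4 + O(x^5).

a_0 = -2; a_1 = -2; a_2 = -4; a_3 = -4/3; a_4 = -4/3


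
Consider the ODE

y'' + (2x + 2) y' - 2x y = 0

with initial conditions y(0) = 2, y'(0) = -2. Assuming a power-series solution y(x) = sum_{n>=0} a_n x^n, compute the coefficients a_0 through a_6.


Ansatz: y(x) = sum_{n>=0} a_n x^n, so y'(x) = sum_{n>=1} n a_n x^(n-1) and y''(x) = sum_{n>=2} n(n-1) a_n x^(n-2).
Substitute into P(x) y'' + Q(x) y' + R(x) y = 0 with P(x) = 1, Q(x) = 2x + 2, R(x) = -2x, and match powers of x.
Initial conditions: a_0 = 2, a_1 = -2.
Setting the coefficient of each power of x to zero and solving order by order (substituting the coefficients already found):
  x^0: 2 a_2 + 2 a_1 = 0  ->  2 a_2 = -2 a_1 = 4  ->  a_2 = 2
  x^1: 6 a_3 + 4 a_2 + 2 a_1 - 2 a_0 = 0  ->  6 a_3 = -4 a_2 - 2 a_1 + 2 a_0 = 0  ->  a_3 = 0
  x^2: 12 a_4 + 6 a_3 + 4 a_2 - 2 a_1 = 0  ->  12 a_4 = -6 a_3 - 4 a_2 + 2 a_1 = -12  ->  a_4 = -1
  x^3: 20 a_5 + 8 a_4 + 6 a_3 - 2 a_2 = 0  ->  20 a_5 = -8 a_4 - 6 a_3 + 2 a_2 = 12  ->  a_5 = 3/5
  x^4: 30 a_6 + 10 a_5 + 8 a_4 - 2 a_3 = 0  ->  30 a_6 = -10 a_5 - 8 a_4 + 2 a_3 = 2  ->  a_6 = 1/15
Truncated series: y(x) = 2 - 2 x + 2 x^2 - x^4 + (3/5) x^5 + (1/15) x^6 + O(x^7).

a_0 = 2; a_1 = -2; a_2 = 2; a_3 = 0; a_4 = -1; a_5 = 3/5; a_6 = 1/15


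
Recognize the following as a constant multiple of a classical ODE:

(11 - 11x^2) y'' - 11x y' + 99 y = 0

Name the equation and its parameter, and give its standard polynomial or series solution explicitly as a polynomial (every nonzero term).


All three coefficients share the factor 11; dividing through by 11 gives  (1 - x^2) y'' - x y' + 9 y = 0.
This matches the Chebyshev equation (1 - x^2) y'' - x y' + n^2 y = 0 (note the -x y' term, not -2x y') with n^2 = 9, so n = 3; the polynomial solution is T_3(x).
With y = sum_k a_k x^k, matching x^k gives (k+2)(k+1) a_{k+2} = (k^2 - n^2) a_k = (k - 3)(k + 3) a_k. The right side vanishes at k = 3, so the series with the parity of 3 terminates at degree 3.
Standard normalization: leading coefficient of T_n is 2^(n-1), so a_3 = 2^2 = 4. Work downward with a_k = (k+1)(k+2) a_{k+2} / ((k - 3)(k + 3)):
  a_1 = (2)(3)(4) / ((1 - 3)(1 + 3)) = 24/(-8) = -3
Hence T_3(x) = 4 x^3 - 3 x.

T_3(x); series = 4 x^3 - 3 x


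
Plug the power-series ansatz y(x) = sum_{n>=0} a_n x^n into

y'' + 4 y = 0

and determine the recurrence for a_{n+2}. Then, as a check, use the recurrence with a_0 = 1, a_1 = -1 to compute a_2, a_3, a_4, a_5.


Substitute y = sum_n a_n x^n into y'' + (const) y = 0.
y''(x) = sum_{n>=0} (n+2)(n+1) a_{n+2} x^n.
The ODE becomes sum_n [(n+2)(n+1) a_{n+2} + 4 a_n] x^n = 0.
Setting each coefficient to zero gives the recurrence:
  (n+2)(n+1) a_{n+2} + 4 a_n = 0,
  a_{n+2} = -4 / ((n+1)(n+2)) a_n.

Check with a_0 = 1, a_1 = -1 (apply the recurrence for n = 0, 1, 2, 3): a_0 = 1, a_1 = -1, a_2 = -2, a_3 = 2/3, a_4 = 2/3, a_5 = -2/15.

a_{n+2} = -4/((n+1)(n+2)) * a_n; check: a_0 = 1, a_1 = -1, a_2 = -2, a_3 = 2/3, a_4 = 2/3, a_5 = -2/15


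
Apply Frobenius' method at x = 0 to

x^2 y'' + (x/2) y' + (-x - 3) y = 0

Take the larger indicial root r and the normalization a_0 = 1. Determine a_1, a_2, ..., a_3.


Write in Frobenius form y'' + (p(x)/x) y' + (q(x)/x^2) y = 0:
  p(x) = 1/2,  q(x) = -x - 3.
Indicial equation: r(r-1) + (1/2) r + (-3) = 0 -> roots r_1 = 2, r_2 = -3/2.
Take r = r_1 = 2. Let y(x) = x^r sum_{n>=0} a_n x^n with a_0 = 1.
Substitute y = x^r sum a_n x^n and match x^{r+n}. The recurrence is
  D(n) a_n - 1 a_{n-1} = 0,  where D(n) = (r+n)(r+n-1) + (1/2)(r+n) + (-3).
  a_n = 1 / D(n) * a_{n-1}.
Since the indicial polynomial factors as (r - r_1)(r - r_2), D(n) = (r_1 + n - r_1)(r_1 + n - r_2) = n(n + 7/2).
Evaluating step by step (a_0 = 1):
  n = 1: D(1) = 1(1 + 7/2) = 9/2; numerator = 1(1) = 1; a_1 = (1)/(9/2) = 2/9
  n = 2: D(2) = 2(2 + 7/2) = 11; numerator = 1(2/9) = 2/9; a_2 = (2/9)/(11) = 2/99
  n = 3: D(3) = 3(3 + 7/2) = 39/2; numerator = 1(2/99) = 2/99; a_3 = (2/99)/(39/2) = 4/3861

r = 2; a_0 = 1; a_1 = 2/9; a_2 = 2/99; a_3 = 4/3861


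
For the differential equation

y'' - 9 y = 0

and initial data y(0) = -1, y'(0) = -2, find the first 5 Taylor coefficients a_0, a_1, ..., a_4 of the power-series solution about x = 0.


Ansatz: y(x) = sum_{n>=0} a_n x^n, so y'(x) = sum_{n>=1} n a_n x^(n-1) and y''(x) = sum_{n>=2} n(n-1) a_n x^(n-2).
Substitute into P(x) y'' + Q(x) y' + R(x) y = 0 with P(x) = 1, Q(x) = 0, R(x) = -9, and match powers of x.
Initial conditions: a_0 = -1, a_1 = -2.
Setting the coefficient of each power of x to zero and solving order by order (substituting the coefficients already found):
  x^0: 2 a_2 - 9 a_0 = 0  ->  2 a_2 = 9 a_0 = -9  ->  a_2 = -9/2
  x^1: 6 a_3 - 9 a_1 = 0  ->  6 a_3 = 9 a_1 = -18  ->  a_3 = -3
  x^2: 12 a_4 - 9 a_2 = 0  ->  12 a_4 = 9 a_2 = -81/2  ->  a_4 = -27/8
Truncated series: y(x) = -1 - 2 x - (9/2) x^2 - 3 x^3 - (27/8) x^4 + O(x^5).

a_0 = -1; a_1 = -2; a_2 = -9/2; a_3 = -3; a_4 = -27/8


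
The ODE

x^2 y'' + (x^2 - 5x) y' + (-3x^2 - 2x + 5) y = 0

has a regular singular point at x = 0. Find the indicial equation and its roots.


Divide by x^2 to reach normal form y'' + P_1(x) y' + P_2(x) y = 0 with P_1(x) = 1 - 5/x and P_2(x) = -3 - 2/x + 5/x^2.
x = 0 is a singular point because the y'-coefficient 1 - 5/x has a pole at x = 0 and the y-coefficient -3 - 2/x + 5/x^2 has a pole at x = 0.
It is a regular singular point because x P_1(x) = p(x) = x - 5 and x^2 P_2(x) = q(x) = -3x^2 - 2x + 5 are polynomials, hence analytic at x = 0.
p(0) = -5,  q(0) = 5.
Indicial equation: r(r-1) + p(0) r + q(0) = 0, i.e. r^2 + (p(0) - 1) r + q(0) = 0, i.e. r^2 - 6 r + 5 = 0.
Discriminant: (-6)^2 - 4(5) = 16, so r = (6 ± 4)/2.
Solving: r_1 = 5, r_2 = 1.

indicial: r^2 - 6 r + 5 = 0; roots r_1 = 5, r_2 = 1


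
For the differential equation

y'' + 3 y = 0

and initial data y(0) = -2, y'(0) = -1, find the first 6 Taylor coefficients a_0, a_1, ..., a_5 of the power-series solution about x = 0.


Ansatz: y(x) = sum_{n>=0} a_n x^n, so y'(x) = sum_{n>=1} n a_n x^(n-1) and y''(x) = sum_{n>=2} n(n-1) a_n x^(n-2).
Substitute into P(x) y'' + Q(x) y' + R(x) y = 0 with P(x) = 1, Q(x) = 0, R(x) = 3, and match powers of x.
Initial conditions: a_0 = -2, a_1 = -1.
Setting the coefficient of each power of x to zero and solving order by order (substituting the coefficients already found):
  x^0: 2 a_2 + 3 a_0 = 0  ->  2 a_2 = -3 a_0 = 6  ->  a_2 = 3
  x^1: 6 a_3 + 3 a_1 = 0  ->  6 a_3 = -3 a_1 = 3  ->  a_3 = 1/2
  x^2: 12 a_4 + 3 a_2 = 0  ->  12 a_4 = -3 a_2 = -9  ->  a_4 = -3/4
  x^3: 20 a_5 + 3 a_3 = 0  ->  20 a_5 = -3 a_3 = -3/2  ->  a_5 = -3/40
Truncated series: y(x) = -2 - x + 3 x^2 + (1/2) x^3 - (3/4) x^4 - (3/40) x^5 + O(x^6).

a_0 = -2; a_1 = -1; a_2 = 3; a_3 = 1/2; a_4 = -3/4; a_5 = -3/40


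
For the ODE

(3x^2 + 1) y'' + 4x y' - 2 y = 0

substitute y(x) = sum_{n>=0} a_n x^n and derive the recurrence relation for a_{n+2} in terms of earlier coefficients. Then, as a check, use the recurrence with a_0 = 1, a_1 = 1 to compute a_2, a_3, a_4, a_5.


Substitute y = sum_n a_n x^n.
(1 + 3 x^2) y'' contributes (n+2)(n+1) a_{n+2} + 3 n(n-1) a_n at x^n.
4 x y'(x) contributes 4 n a_n at x^n.
-2 y(x) contributes -2 a_n at x^n.
Matching x^n: (n+2)(n+1) a_{n+2} + (3 n(n-1) + 4 n - 2) a_n = 0.
Thus a_{n+2} = (-3 n(n-1) - 4 n + 2) / ((n+1)(n+2)) * a_n.

Check with a_0 = 1, a_1 = 1 (apply the recurrence for n = 0, 1, 2, 3): a_0 = 1, a_1 = 1, a_2 = 1, a_3 = -1/3, a_4 = -1, a_5 = 7/15.

a_(n+2) = (-3 n(n-1) - 4 n + 2) / ((n+1)(n+2)) * a_n; check: a_0 = 1, a_1 = 1, a_2 = 1, a_3 = -1/3, a_4 = -1, a_5 = 7/15


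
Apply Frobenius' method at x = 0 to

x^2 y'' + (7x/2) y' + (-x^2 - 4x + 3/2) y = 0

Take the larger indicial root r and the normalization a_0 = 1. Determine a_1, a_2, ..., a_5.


Write in Frobenius form y'' + (p(x)/x) y' + (q(x)/x^2) y = 0:
  p(x) = 7/2,  q(x) = -x^2 - 4x + 3/2.
Indicial equation: r(r-1) + (7/2) r + (3/2) = 0 -> roots r_1 = -1, r_2 = -3/2.
Take r = r_1 = -1. Let y(x) = x^r sum_{n>=0} a_n x^n with a_0 = 1.
Substitute y = x^r sum a_n x^n and match x^{r+n}. The recurrence is
  D(n) a_n - 4 a_{n-1} - 1 a_{n-2} = 0,  where D(n) = (r+n)(r+n-1) + (7/2)(r+n) + (3/2).
  a_n = [4 a_{n-1} + 1 a_{n-2}] / D(n).
Since the indicial polynomial factors as (r - r_1)(r - r_2), D(n) = (r_1 + n - r_1)(r_1 + n - r_2) = n(n + 1/2).
Evaluating step by step (a_0 = 1):
  n = 1: D(1) = 1(1 + 1/2) = 3/2; numerator = 4(1) = 4; a_1 = (4)/(3/2) = 8/3
  n = 2: D(2) = 2(2 + 1/2) = 5; numerator = 4(8/3) + 1(1) = 35/3; a_2 = (35/3)/(5) = 7/3
  n = 3: D(3) = 3(3 + 1/2) = 21/2; numerator = 4(7/3) + 1(8/3) = 12; a_3 = (12)/(21/2) = 8/7
  n = 4: D(4) = 4(4 + 1/2) = 18; numerator = 4(8/7) + 1(7/3) = 145/21; a_4 = (145/21)/(18) = 145/378
  n = 5: D(5) = 5(5 + 1/2) = 55/2; numerator = 4(145/378) + 1(8/7) = 506/189; a_5 = (506/189)/(55/2) = 92/945

r = -1; a_0 = 1; a_1 = 8/3; a_2 = 7/3; a_3 = 8/7; a_4 = 145/378; a_5 = 92/945


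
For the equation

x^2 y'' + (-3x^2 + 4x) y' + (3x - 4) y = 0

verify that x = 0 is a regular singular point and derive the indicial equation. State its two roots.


Divide by x^2 to reach normal form y'' + P_1(x) y' + P_2(x) y = 0 with P_1(x) = -3 + 4/x and P_2(x) = 3/x - 4/x^2.
x = 0 is a singular point because the y'-coefficient -3 + 4/x has a pole at x = 0 and the y-coefficient 3/x - 4/x^2 has a pole at x = 0.
It is a regular singular point because x P_1(x) = p(x) = 4 - 3x and x^2 P_2(x) = q(x) = 3x - 4 are polynomials, hence analytic at x = 0.
p(0) = 4,  q(0) = -4.
Indicial equation: r(r-1) + p(0) r + q(0) = 0, i.e. r^2 + (p(0) - 1) r + q(0) = 0, i.e. r^2 + 3 r - 4 = 0.
Discriminant: (3)^2 - 4(-4) = 25, so r = (-3 ± 5)/2.
Solving: r_1 = 1, r_2 = -4.

indicial: r^2 + 3 r - 4 = 0; roots r_1 = 1, r_2 = -4
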